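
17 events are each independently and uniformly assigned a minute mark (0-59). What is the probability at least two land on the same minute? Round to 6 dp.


P(all different) = prod((60-i)/60 for i=0..16) = 0.081369
P(at least one match) = 1 - 0.081369 = 0.918631

0.918631


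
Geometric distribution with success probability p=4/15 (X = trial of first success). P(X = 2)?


P(X=2) = (1-p)^1 * p = (11/15)^1 * 4/15
= 11/15 * 4/15 = 44/225

44/225


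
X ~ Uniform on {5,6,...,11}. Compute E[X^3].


E[X^3] = (1/7) * sum(x^3 for x=5..11)
= 4256/7 = 608

608


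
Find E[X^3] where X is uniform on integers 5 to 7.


E[X^3] = (1/3) * sum(x^3 for x=5..7)
= 684/3 = 228

228


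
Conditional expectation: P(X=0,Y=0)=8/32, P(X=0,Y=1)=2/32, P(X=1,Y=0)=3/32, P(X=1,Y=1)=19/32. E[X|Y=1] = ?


P(Y=1) = 21/32
E[X|Y=1] = (0*2 + 1*19)/21 = 19/21

19/21


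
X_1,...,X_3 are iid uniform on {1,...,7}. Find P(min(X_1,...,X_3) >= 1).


P(min >= 1) = P(all X_i >= 1) = (P(X_1 >= 1))^3
= (7/7)^3 = 1^3 = 1

1


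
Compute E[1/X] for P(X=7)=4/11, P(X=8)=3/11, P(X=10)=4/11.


E[1/X] = sum(g(x)*P(x))
= 1/7*4/11 + 1/8*3/11 + 1/10*4/11
= 377/3080

377/3080


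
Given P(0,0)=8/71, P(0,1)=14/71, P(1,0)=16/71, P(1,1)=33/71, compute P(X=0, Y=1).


Read from table: P(X=0, Y=1) = 14/71

14/71


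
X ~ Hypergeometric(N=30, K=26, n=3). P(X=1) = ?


P(X=1) = C(26,1)*C(4,2) / C(30,3)
= 26*6 / 4060
= 156/4060 = 39/1015

39/1015


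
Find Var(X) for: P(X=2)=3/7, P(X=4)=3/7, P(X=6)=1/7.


E[X] = 24/7, E[X^2] = 96/7
Var(X) = E[X^2] - (E[X])^2 = 96/7 - (24/7)^2 = 96/49

96/49


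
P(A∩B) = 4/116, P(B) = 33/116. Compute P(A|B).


P(A|B) = P(A∩B)/P(B) = (4/116)/(33/116) = 4/33

4/33


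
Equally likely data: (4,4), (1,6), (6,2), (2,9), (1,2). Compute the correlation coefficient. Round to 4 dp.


Cov(X,Y) = -2.0800, Var(X) = 3.7600, Var(Y) = 7.0400
rho = Cov/(sqrt(VarX)*sqrt(VarY)) = -0.4043

-0.4043


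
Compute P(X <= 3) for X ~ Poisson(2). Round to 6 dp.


P(X<=3) = e^(-2)*2^0/0! + e^(-2)*2^1/1! + e^(-2)*2^2/2! + e^(-2)*2^3/3!
≈ 0.1353352832 + 0.2706705665 + 0.2706705665 + 0.1804470443
= 0.8571234605
≈ 0.857123

0.857123


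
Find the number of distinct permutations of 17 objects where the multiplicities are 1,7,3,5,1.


17! = 355687428096000
Denominator: 1!=1 * 7!=5040 * 3!=6 * 5!=120 * 1!=1
Coefficient = 355687428096000 / 3628800 = 98017920

98017920


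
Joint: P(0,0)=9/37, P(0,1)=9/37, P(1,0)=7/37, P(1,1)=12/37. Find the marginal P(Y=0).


P(Y=0) = P(0,0)+P(1,0) = 9/37 + 7/37 = 16/37

16/37


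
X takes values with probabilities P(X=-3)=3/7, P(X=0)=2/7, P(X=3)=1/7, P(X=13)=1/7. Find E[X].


E[X] = sum(x * P(x))
= -3*3/7 + 0*2/7 + 3*1/7 + 13*1/7
= 1

1


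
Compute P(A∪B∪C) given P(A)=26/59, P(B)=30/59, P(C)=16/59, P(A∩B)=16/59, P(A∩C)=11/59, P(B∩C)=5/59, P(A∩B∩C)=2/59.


P(A∪B∪C) = P(A)+P(B)+P(C) - P(AB)-P(AC)-P(BC) + P(ABC)
= 26/59+30/59+16/59 - 16/59-11/59-5/59 + 2/59
= 42/59

42/59


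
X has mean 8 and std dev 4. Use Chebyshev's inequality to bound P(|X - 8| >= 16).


k = 16/4 = 4
Chebyshev: P(|X-mu| >= k*sigma) <= 1/k^2 = 1/4^2 = 1/16

1/16


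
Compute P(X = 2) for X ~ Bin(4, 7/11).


P(X=2) = C(4,2) * p^2 * (1-p)^2
= 6 * 49/121 * 16/121
= 4704/14641

4704/14641


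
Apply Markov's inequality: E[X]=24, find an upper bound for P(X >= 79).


Markov: P(X >= a) <= E[X]/a
P(X >= 79) <= 24/79

24/79


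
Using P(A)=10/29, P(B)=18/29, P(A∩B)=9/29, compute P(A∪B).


P(A∪B) = P(A) + P(B) - P(A∩B)
= 10/29 + 18/29 - 9/29 = 19/29

19/29


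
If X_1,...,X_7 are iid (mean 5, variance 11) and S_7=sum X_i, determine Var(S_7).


By independence, Var(S_n) = n*Var(X_1) = 7*11 = 77

77


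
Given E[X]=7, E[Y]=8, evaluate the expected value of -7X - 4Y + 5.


E[-7X - 4Y + 5] = -7*E[X] - 4*E[Y] + 5
= (-7)*(7) + (-4)*(8) + (5)
= -49 - 32 + 5 = -76

-76


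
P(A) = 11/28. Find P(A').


P(A') = 1 - P(A) = 1 - 11/28 = 17/28

17/28


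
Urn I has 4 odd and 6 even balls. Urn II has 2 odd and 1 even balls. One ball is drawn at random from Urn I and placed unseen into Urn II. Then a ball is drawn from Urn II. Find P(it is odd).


P(transfer odd) = 4/10 = 2/5; P(transfer even) = 3/5
If odd transferred: Urn II has 3 odd of 4, so P(odd|odd moved) = 3/4
If even transferred: Urn II has 2 odd of 4, so P(odd|even moved) = 1/2
By total probability: P(odd) = 2/5*3/4 + 3/5*1/2 = 3/5

3/5


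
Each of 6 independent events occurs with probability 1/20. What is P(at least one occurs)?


P(at least one) = 1 - P(none)
P(none) = (1 - 1/20)^6 = (19/20)^6 = 47045881/64000000
P(at least one) = 1 - 47045881/64000000 = 16954119/64000000

16954119/64000000


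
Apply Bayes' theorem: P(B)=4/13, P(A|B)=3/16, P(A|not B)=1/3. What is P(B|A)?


P(A) = P(A|B)P(B) + P(A|B')P(B') = 3/16*4/13 + 1/3*9/13 = 15/52
P(B|A) = P(A|B)P(B)/P(A) = (3/52)/(15/52) = 1/5

1/5


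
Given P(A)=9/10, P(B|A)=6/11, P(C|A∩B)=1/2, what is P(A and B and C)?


P(A∩B∩C) = P(A) * P(B|A) * P(C|A∩B)
= 9/10 * 6/11 * 1/2
= 27/55 * 1/2 = 27/110

27/110


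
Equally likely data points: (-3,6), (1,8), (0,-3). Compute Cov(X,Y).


E[X]=-2/3, E[Y]=11/3, E[XY]=-10/3
Cov(X,Y) = E[XY] - E[X]E[Y] = -10/3 + 2/3*11/3 = -8/9

-8/9


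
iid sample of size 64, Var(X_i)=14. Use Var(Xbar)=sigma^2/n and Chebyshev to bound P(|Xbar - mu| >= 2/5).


Var(Xbar) = Var(X)/n = 14/64
Chebyshev: P(|Xbar-mu| >= 2/5) <= Var(Xbar)/(2/5)^2 = (7/32)/(4/25) = 175/128
Bound exceeds 1, so trivial bound: 1

1


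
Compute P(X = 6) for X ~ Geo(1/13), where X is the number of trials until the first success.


P(X=6) = (1-p)^5 * p = (12/13)^5 * 1/13
= 248832/371293 * 1/13 = 248832/4826809

248832/4826809


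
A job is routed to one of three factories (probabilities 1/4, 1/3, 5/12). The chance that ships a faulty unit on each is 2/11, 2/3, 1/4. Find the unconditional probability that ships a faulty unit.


P(A) = P(A|B1)P(B1) + P(A|B2)P(B2) + P(A|B3)P(B3)
= 2/11*1/4 + 2/3*1/3 + 1/4*5/12
= 1/22 + 2/9 + 5/48 = 589/1584

589/1584


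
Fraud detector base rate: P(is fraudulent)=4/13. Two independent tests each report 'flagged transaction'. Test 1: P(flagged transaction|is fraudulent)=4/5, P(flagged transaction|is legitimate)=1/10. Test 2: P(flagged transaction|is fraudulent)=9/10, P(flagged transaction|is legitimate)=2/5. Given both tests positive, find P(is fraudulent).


After test 1: P(+) = 4/5*4/13 + 1/10*9/13 = 41/130
P(B|+) = (16/65)/(41/130) = 32/41
After test 2 (use post1 as new prior): P(+) = 9/10*32/41 + 2/5*9/41 = 162/205
P(B|+,+) = (144/205)/(162/205) = 8/9

8/9


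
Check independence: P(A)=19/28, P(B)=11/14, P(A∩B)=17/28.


P(A)*P(B) = 19/28*11/14 = 209/392
P(A∩B) = 17/28 != 209/392, so not independent

No, A and B are not independent


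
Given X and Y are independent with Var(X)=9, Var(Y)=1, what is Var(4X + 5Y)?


Independence => Cov(X,Y)=0
Var(4X + 5Y) = 4^2*Var(X) + 5^2*Var(Y)
= 16*9 + 25*1 = 169

169


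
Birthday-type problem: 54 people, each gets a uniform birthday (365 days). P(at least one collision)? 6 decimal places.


P(all different) = prod((365-i)/365 for i=0..53) = 0.016123
P(at least one match) = 1 - 0.016123 = 0.983877

0.983877


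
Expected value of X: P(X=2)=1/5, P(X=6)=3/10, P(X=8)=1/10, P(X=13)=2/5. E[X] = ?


E[X] = sum(x * P(x))
= 2*1/5 + 6*3/10 + 8*1/10 + 13*2/5
= 41/5

41/5


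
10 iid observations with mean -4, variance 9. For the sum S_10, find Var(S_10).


By independence, Var(S_n) = n*Var(X_1) = 10*9 = 90

90


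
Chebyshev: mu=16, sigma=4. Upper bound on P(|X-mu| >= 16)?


k = 16/4 = 4
Chebyshev: P(|X-mu| >= k*sigma) <= 1/k^2 = 1/4^2 = 1/16

1/16


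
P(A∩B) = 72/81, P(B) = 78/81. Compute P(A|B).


P(A|B) = P(A∩B)/P(B) = (72/81)/(78/81) = 72/78 = 12/13

12/13


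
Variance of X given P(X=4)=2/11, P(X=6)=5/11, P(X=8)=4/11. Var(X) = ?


E[X] = 70/11, E[X^2] = 468/11
Var(X) = E[X^2] - (E[X])^2 = 468/11 - (70/11)^2 = 248/121

248/121


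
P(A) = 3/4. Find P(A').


P(A') = 1 - P(A) = 1 - 3/4 = 1/4

1/4


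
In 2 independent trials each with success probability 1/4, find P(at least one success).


P(at least one) = 1 - P(none)
P(none) = (1 - 1/4)^2 = (3/4)^2 = 9/16
P(at least one) = 1 - 9/16 = 7/16

7/16


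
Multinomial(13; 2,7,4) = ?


13! = 6227020800
Denominator: 2!=2 * 7!=5040 * 4!=24
Coefficient = 6227020800 / 241920 = 25740

25740


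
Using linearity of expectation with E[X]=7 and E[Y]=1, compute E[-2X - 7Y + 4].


E[-2X - 7Y + 4] = -2*E[X] - 7*E[Y] + 4
= (-2)*(7) + (-7)*(1) + (4)
= -14 - 7 + 4 = -17

-17


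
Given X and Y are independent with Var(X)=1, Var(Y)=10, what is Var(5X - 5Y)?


Independence => Cov(X,Y)=0
Var(5X - 5Y) = 5^2*Var(X) + (-5)^2*Var(Y)
= 25*1 + 25*10 = 275

275


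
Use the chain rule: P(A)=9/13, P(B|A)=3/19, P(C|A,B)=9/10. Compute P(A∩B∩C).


P(A∩B∩C) = P(A) * P(B|A) * P(C|A∩B)
= 9/13 * 3/19 * 9/10
= 27/247 * 9/10 = 243/2470

243/2470


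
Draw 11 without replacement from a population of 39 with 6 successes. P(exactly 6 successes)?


P(X=6) = C(6,6)*C(33,5) / C(39,11)
= 1*237336 / 1676056044
= 237336/1676056044 = 22/155363

22/155363


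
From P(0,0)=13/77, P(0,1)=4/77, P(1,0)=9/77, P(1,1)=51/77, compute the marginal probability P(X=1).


P(X=1) = P(1,0)+P(1,1) = 9/77 + 51/77 = 60/77

60/77


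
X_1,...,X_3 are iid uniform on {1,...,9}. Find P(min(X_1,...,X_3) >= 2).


P(min >= 2) = P(all X_i >= 2) = (P(X_1 >= 2))^3
= (8/9)^3 = 512/729

512/729


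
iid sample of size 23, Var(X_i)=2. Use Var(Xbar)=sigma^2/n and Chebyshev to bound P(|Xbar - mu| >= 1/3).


Var(Xbar) = Var(X)/n = 2/23
Chebyshev: P(|Xbar-mu| >= 1/3) <= Var(Xbar)/(1/3)^2 = (2/23)/(1/9) = 18/23

18/23


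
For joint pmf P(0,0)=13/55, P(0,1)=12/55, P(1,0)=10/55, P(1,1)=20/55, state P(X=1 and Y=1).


Read from table: P(X=1, Y=1) = 20/55 = 4/11

4/11


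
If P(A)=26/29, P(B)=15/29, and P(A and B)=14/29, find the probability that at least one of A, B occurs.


P(A∪B) = P(A) + P(B) - P(A∩B)
= 26/29 + 15/29 - 14/29 = 27/29

27/29


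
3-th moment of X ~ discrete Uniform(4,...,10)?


E[X^3] = (1/7) * sum(x^3 for x=4..10)
= 2989/7 = 427

427


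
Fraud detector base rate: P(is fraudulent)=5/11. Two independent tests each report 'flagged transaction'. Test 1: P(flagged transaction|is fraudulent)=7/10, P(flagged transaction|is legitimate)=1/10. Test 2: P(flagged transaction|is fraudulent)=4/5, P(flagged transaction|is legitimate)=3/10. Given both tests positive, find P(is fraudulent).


After test 1: P(+) = 7/10*5/11 + 1/10*6/11 = 41/110
P(B|+) = (7/22)/(41/110) = 35/41
After test 2 (use post1 as new prior): P(+) = 4/5*35/41 + 3/10*6/41 = 149/205
P(B|+,+) = (28/41)/(149/205) = 140/149

140/149


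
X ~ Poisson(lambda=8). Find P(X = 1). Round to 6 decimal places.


P(X=1) = e^(-8) * 8^1 / 1!
≈ 0.0003354626279 * 8 / 1
≈ 0.002684

0.002684


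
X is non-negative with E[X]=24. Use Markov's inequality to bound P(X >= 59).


Markov: P(X >= a) <= E[X]/a
P(X >= 59) <= 24/59

24/59


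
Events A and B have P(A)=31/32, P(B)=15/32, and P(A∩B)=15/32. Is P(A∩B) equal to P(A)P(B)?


P(A)*P(B) = 31/32*15/32 = 465/1024
P(A∩B) = 15/32 != 465/1024, so not independent

No, A and B are not independent


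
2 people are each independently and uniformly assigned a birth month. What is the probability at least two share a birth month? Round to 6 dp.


P(all different) = prod((12-i)/12 for i=0..1) = 0.916667
P(at least one match) = 1 - 0.916667 = 0.083333

0.083333


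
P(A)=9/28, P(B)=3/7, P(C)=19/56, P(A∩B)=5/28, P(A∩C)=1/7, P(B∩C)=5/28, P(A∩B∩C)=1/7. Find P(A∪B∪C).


P(A∪B∪C) = P(A)+P(B)+P(C) - P(AB)-P(AC)-P(BC) + P(ABC)
= 9/28+3/7+19/56 - 5/28-1/7-5/28 + 1/7
= 41/56

41/56


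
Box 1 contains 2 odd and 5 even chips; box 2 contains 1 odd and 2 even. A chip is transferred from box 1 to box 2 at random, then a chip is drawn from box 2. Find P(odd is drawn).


P(transfer odd) = 2/7; P(transfer even) = 5/7
If odd transferred: Urn II has 2 odd of 4, so P(odd|odd moved) = 1/2
If even transferred: Urn II has 1 odd of 4, so P(odd|even moved) = 1/4
By total probability: P(odd) = 2/7*1/2 + 5/7*1/4 = 9/28

9/28


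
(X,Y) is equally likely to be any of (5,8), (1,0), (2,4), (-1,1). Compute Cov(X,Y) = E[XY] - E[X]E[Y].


E[X]=7/4, E[Y]=13/4, E[XY]=47/4
Cov(X,Y) = E[XY] - E[X]E[Y] = 47/4 - 7/4*13/4 = 97/16

97/16


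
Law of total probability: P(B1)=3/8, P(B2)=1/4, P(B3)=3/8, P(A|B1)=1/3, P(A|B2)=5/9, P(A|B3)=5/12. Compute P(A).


P(A) = P(A|B1)P(B1) + P(A|B2)P(B2) + P(A|B3)P(B3)
= 1/3*3/8 + 5/9*1/4 + 5/12*3/8
= 1/8 + 5/36 + 5/32 = 121/288

121/288


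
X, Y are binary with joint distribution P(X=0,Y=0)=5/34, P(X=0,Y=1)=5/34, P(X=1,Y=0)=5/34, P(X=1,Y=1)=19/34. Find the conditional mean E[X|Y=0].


P(Y=0) = 10/34
E[X|Y=0] = (0*5 + 1*5)/10 = 5/10 = 1/2

1/2


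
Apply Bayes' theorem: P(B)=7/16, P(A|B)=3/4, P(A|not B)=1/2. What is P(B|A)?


P(A) = P(A|B)P(B) + P(A|B')P(B') = 3/4*7/16 + 1/2*9/16 = 39/64
P(B|A) = P(A|B)P(B)/P(A) = (21/64)/(39/64) = 7/13

7/13


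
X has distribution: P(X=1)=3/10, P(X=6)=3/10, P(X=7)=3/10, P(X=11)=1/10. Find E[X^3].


E[X^3] = sum(g(x)*P(x))
= 1*3/10 + 216*3/10 + 343*3/10 + 1331*1/10
= 3011/10

3011/10


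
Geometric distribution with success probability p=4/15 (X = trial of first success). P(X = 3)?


P(X=3) = (1-p)^2 * p = (11/15)^2 * 4/15
= 121/225 * 4/15 = 484/3375

484/3375


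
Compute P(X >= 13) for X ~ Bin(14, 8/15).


P(X>=13) = P(X=13) + P(X=14)
= 53876069761024/29192926025390625 + 4398046511104/29192926025390625
= 58274116272128/29192926025390625

58274116272128/29192926025390625


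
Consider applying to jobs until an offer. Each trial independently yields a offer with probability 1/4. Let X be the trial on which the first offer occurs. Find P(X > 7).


P(X > 7) = P(first 7 trials all fail) = (1-p)^7 = (3/4)^7 = 2187/16384

2187/16384


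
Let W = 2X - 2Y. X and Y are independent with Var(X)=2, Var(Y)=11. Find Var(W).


Independence => Cov(X,Y)=0
Var(2X - 2Y) = 2^2*Var(X) + (-2)^2*Var(Y)
= 4*2 + 4*11 = 52

52


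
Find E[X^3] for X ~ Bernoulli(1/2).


For Bernoulli: X in {0,1}
E[X^3] = 0^3*(1-1/2) + 1^3*1/2 = 1/2

1/2


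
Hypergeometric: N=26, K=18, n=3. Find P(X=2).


P(X=2) = C(18,2)*C(8,1) / C(26,3)
= 153*8 / 2600
= 1224/2600 = 153/325

153/325


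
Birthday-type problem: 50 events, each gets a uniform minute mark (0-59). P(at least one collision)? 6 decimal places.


P(all different) = prod((60-i)/60 for i=0..49) = 0.000000
P(at least one match) = 1 - 0.000000 = 1.000000

1.000000


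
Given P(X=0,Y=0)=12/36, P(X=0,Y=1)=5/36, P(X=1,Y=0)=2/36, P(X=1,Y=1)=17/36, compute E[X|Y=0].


P(Y=0) = 14/36
E[X|Y=0] = (0*12 + 1*2)/14 = 2/14 = 1/7

1/7


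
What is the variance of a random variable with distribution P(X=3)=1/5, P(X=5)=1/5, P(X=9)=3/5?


E[X] = 7, E[X^2] = 277/5
Var(X) = E[X^2] - (E[X])^2 = 277/5 - (7)^2 = 32/5

32/5


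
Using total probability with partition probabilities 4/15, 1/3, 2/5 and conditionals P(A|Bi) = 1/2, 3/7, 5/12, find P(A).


P(A) = P(A|B1)P(B1) + P(A|B2)P(B2) + P(A|B3)P(B3)
= 1/2*4/15 + 3/7*1/3 + 5/12*2/5
= 2/15 + 1/7 + 1/6 = 31/70

31/70


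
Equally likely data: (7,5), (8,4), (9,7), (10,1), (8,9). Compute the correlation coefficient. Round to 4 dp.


Cov(X,Y) = -1.2800, Var(X) = 1.0400, Var(Y) = 7.3600
rho = Cov/(sqrt(VarX)*sqrt(VarY)) = -0.4627

-0.4627


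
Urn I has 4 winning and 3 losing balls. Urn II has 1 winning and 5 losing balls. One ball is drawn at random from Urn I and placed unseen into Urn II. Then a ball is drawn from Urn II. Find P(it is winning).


P(transfer winning) = 4/7; P(transfer losing) = 3/7
If winning transferred: Urn II has 2 winning of 7, so P(winning|winning moved) = 2/7
If losing transferred: Urn II has 1 winning of 7, so P(winning|losing moved) = 1/7
By total probability: P(winning) = 4/7*2/7 + 3/7*1/7 = 11/49

11/49


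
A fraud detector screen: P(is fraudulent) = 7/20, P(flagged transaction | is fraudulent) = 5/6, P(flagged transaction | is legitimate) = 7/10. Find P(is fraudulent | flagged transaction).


P(A) = P(A|B)P(B) + P(A|B')P(B') = 5/6*7/20 + 7/10*13/20 = 56/75
P(B|A) = P(A|B)P(B)/P(A) = (7/24)/(56/75) = 25/64

25/64


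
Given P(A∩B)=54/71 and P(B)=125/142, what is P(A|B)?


P(A|B) = P(A∩B)/P(B) = (108/142)/(125/142) = 108/125

108/125


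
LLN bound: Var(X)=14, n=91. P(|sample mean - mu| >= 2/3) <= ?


Var(Xbar) = Var(X)/n = 14/91
Chebyshev: P(|Xbar-mu| >= 2/3) <= Var(Xbar)/(2/3)^2 = (2/13)/(4/9) = 9/26

9/26


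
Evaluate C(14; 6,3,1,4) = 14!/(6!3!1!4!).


14! = 87178291200
Denominator: 6!=720 * 3!=6 * 1!=1 * 4!=24
Coefficient = 87178291200 / 103680 = 840840

840840


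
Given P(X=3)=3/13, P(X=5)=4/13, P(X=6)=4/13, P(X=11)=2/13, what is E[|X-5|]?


E[|X-5|] = sum(g(x)*P(x))
= 2*3/13 + 0*4/13 + 1*4/13 + 6*2/13
= 22/13

22/13


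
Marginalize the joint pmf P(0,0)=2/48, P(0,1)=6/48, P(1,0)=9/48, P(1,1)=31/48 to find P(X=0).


P(X=0) = P(0,0)+P(0,1) = 2/48 + 6/48 = 8/48 = 1/6

1/6


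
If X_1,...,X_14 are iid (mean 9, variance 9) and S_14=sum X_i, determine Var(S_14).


By independence, Var(S_n) = n*Var(X_1) = 14*9 = 126

126


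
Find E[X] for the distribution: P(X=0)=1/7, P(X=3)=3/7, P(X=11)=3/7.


E[X] = sum(x * P(x))
= 0*1/7 + 3*3/7 + 11*3/7
= 6

6


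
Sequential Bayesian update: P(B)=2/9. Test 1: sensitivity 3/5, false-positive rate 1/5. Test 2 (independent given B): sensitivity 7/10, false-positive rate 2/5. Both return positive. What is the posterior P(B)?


After test 1: P(+) = 3/5*2/9 + 1/5*7/9 = 13/45
P(B|+) = (2/15)/(13/45) = 6/13
After test 2 (use post1 as new prior): P(+) = 7/10*6/13 + 2/5*7/13 = 7/13
P(B|+,+) = (21/65)/(7/13) = 3/5

3/5


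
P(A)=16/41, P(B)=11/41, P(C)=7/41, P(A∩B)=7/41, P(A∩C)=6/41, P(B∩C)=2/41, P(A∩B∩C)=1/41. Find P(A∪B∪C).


P(A∪B∪C) = P(A)+P(B)+P(C) - P(AB)-P(AC)-P(BC) + P(ABC)
= 16/41+11/41+7/41 - 7/41-6/41-2/41 + 1/41
= 20/41

20/41


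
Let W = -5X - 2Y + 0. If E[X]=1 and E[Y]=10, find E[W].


E[-5X - 2Y + 0] = -5*E[X] - 2*E[Y] + 0
= (-5)*(1) + (-2)*(10) + (0)
= -5 - 20 + 0 = -25

-25


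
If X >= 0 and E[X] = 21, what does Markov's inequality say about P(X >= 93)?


Markov: P(X >= a) <= E[X]/a
P(X >= 93) <= 21/93 = 7/31

7/31


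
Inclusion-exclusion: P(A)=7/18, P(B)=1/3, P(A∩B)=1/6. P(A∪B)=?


P(A∪B) = P(A) + P(B) - P(A∩B)
= 7/18 + 1/3 - 1/6 = 5/9

5/9


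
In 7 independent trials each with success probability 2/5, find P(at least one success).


P(at least one) = 1 - P(none)
P(none) = (1 - 2/5)^7 = (3/5)^7 = 2187/78125
P(at least one) = 1 - 2187/78125 = 75938/78125

75938/78125


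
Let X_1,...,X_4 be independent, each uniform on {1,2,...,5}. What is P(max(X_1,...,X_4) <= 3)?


P(max <= 3) = P(all X_i <= 3) = (P(X_1 <= 3))^4
= (3/5)^4 = 81/625

81/625


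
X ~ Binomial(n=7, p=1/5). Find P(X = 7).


P(X=7) = C(7,7) * p^7 * (1-p)^0
= 1 * 1/78125 * 1
= 1/78125

1/78125


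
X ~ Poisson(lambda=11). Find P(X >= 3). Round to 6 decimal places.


P(X>=3) = 1 - P(X<=2) = 1 - (e^(-11)*11^0/0! + e^(-11)*11^1/1! + e^(-11)*11^2/2!)
≈ 1 - (0.0000167017 + 0.0001837187 + 0.0010104529)
= 1 - 0.0012108733 = 0.9987891267
≈ 0.998789

0.998789


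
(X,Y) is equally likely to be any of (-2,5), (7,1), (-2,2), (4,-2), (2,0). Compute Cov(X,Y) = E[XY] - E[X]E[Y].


E[X]=9/5, E[Y]=6/5, E[XY]=-3
Cov(X,Y) = E[XY] - E[X]E[Y] = -3 - 9/5*6/5 = -129/25

-129/25


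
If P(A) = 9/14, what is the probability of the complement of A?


P(A') = 1 - P(A) = 1 - 9/14 = 5/14

5/14


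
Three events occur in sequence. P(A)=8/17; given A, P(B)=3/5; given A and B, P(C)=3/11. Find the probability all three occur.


P(A∩B∩C) = P(A) * P(B|A) * P(C|A∩B)
= 8/17 * 3/5 * 3/11
= 24/85 * 3/11 = 72/935

72/935


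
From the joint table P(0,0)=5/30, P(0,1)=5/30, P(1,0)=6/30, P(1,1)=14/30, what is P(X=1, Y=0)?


Read from table: P(X=1, Y=0) = 6/30 = 1/5

1/5


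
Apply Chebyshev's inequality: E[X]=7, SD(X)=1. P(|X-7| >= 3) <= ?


k = 3/1 = 3
Chebyshev: P(|X-mu| >= k*sigma) <= 1/k^2 = 1/3^2 = 1/9

1/9


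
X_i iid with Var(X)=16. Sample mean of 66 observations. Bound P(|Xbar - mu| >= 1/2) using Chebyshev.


Var(Xbar) = Var(X)/n = 16/66
Chebyshev: P(|Xbar-mu| >= 1/2) <= Var(Xbar)/(1/2)^2 = (8/33)/(1/4) = 32/33

32/33


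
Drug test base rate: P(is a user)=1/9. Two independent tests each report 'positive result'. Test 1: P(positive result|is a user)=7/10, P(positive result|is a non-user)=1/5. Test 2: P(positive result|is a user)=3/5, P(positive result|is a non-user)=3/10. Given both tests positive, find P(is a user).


After test 1: P(+) = 7/10*1/9 + 1/5*8/9 = 23/90
P(B|+) = (7/90)/(23/90) = 7/23
After test 2 (use post1 as new prior): P(+) = 3/5*7/23 + 3/10*16/23 = 9/23
P(B|+,+) = (21/115)/(9/23) = 7/15

7/15


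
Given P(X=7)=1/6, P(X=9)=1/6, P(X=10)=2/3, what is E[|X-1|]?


E[|X-1|] = sum(g(x)*P(x))
= 6*1/6 + 8*1/6 + 9*2/3
= 25/3

25/3


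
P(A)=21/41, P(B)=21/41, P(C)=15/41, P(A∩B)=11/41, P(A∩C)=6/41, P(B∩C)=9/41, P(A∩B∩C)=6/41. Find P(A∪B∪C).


P(A∪B∪C) = P(A)+P(B)+P(C) - P(AB)-P(AC)-P(BC) + P(ABC)
= 21/41+21/41+15/41 - 11/41-6/41-9/41 + 6/41
= 37/41

37/41


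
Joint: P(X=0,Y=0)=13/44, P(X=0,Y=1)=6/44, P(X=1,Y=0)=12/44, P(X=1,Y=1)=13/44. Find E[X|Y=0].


P(Y=0) = 25/44
E[X|Y=0] = (0*13 + 1*12)/25 = 12/25

12/25


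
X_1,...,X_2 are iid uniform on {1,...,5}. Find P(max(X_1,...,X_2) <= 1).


P(max <= 1) = P(all X_i <= 1) = (P(X_1 <= 1))^2
= (1/5)^2 = 1/25

1/25


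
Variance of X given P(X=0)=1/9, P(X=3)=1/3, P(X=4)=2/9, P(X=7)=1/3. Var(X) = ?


E[X] = 38/9, E[X^2] = 206/9
Var(X) = E[X^2] - (E[X])^2 = 206/9 - (38/9)^2 = 410/81

410/81


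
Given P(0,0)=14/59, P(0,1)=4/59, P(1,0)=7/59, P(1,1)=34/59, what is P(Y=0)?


P(Y=0) = P(0,0)+P(1,0) = 14/59 + 7/59 = 21/59

21/59


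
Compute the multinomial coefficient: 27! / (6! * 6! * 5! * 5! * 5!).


27! = 10888869450418352160768000000
Denominator: 6!=720 * 6!=720 * 5!=120 * 5!=120 * 5!=120
Coefficient = 10888869450418352160768000000 / 895795200000 = 12155534490939840

12155534490939840


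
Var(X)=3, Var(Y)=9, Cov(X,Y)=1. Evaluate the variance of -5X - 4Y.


Var(-5X - 4Y) = (-5)^2*Var(X) + (-4)^2*Var(Y) + 2*(-5)*(-4)*Cov(X,Y)
= 25*3 + 16*9 + 40*1
= 75 + 144 + 40 = 259

259


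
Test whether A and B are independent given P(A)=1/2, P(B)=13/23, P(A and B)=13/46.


P(A)*P(B) = 1/2*13/23 = 13/46
P(A∩B) = 13/46, which equals P(A)P(B), so independent

Yes, A and B are independent


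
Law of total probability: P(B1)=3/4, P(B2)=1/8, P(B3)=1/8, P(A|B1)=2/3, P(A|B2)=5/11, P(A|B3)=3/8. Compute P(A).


P(A) = P(A|B1)P(B1) + P(A|B2)P(B2) + P(A|B3)P(B3)
= 2/3*3/4 + 5/11*1/8 + 3/8*1/8
= 1/2 + 5/88 + 3/64 = 425/704

425/704


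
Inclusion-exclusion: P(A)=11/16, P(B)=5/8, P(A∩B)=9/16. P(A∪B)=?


P(A∪B) = P(A) + P(B) - P(A∩B)
= 11/16 + 5/8 - 9/16 = 3/4

3/4


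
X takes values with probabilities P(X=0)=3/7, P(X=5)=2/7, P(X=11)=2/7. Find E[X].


E[X] = sum(x * P(x))
= 0*3/7 + 5*2/7 + 11*2/7
= 32/7

32/7


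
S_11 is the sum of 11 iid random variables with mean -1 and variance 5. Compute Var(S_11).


By independence, Var(S_n) = n*Var(X_1) = 11*5 = 55

55


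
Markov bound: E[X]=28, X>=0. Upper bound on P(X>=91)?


Markov: P(X >= a) <= E[X]/a
P(X >= 91) <= 28/91 = 4/13

4/13


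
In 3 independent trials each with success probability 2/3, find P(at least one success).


P(at least one) = 1 - P(none)
P(none) = (1 - 2/3)^3 = (1/3)^3 = 1/27
P(at least one) = 1 - 1/27 = 26/27

26/27


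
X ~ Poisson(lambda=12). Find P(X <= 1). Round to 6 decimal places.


P(X<=1) = e^(-12)*12^0/0! + e^(-12)*12^1/1!
≈ 0.0000061442 + 0.0000737305
= 0.0000798747
≈ 0.000080

0.000080


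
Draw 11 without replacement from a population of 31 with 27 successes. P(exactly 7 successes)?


P(X=7) = C(27,7)*C(4,4) / C(31,11)
= 888030*1 / 84672315
= 888030/84672315 = 66/6293

66/6293


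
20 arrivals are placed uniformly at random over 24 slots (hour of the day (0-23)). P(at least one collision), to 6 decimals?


P(all different) = prod((24-i)/24 for i=0..19) = 0.000006
P(at least one match) = 1 - 0.000006 = 0.999994

0.999994


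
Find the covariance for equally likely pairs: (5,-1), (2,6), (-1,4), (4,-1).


E[X]=5/2, E[Y]=2, E[XY]=-1/4
Cov(X,Y) = E[XY] - E[X]E[Y] = -1/4 - 5/2*2 = -21/4

-21/4


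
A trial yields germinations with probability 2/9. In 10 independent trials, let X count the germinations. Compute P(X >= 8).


P(X>=8) = P(X=8) + P(X=9) + P(X=10)
= 62720/387420489 + 35840/3486784401 + 1024/3486784401
= 7424/43046721

7424/43046721


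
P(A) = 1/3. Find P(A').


P(A') = 1 - P(A) = 1 - 1/3 = 2/3

2/3


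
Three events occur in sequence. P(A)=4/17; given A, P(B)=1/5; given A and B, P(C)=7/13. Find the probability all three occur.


P(A∩B∩C) = P(A) * P(B|A) * P(C|A∩B)
= 4/17 * 1/5 * 7/13
= 4/85 * 7/13 = 28/1105

28/1105


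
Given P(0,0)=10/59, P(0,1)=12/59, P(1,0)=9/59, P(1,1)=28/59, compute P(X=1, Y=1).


Read from table: P(X=1, Y=1) = 28/59

28/59


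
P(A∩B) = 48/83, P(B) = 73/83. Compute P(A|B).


P(A|B) = P(A∩B)/P(B) = (48/83)/(73/83) = 48/73

48/73


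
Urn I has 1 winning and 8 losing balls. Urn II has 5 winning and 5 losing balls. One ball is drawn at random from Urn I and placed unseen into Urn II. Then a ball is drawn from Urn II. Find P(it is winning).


P(transfer winning) = 1/9; P(transfer losing) = 8/9
If winning transferred: Urn II has 6 winning of 11, so P(winning|winning moved) = 6/11
If losing transferred: Urn II has 5 winning of 11, so P(winning|losing moved) = 5/11
By total probability: P(winning) = 1/9*6/11 + 8/9*5/11 = 46/99

46/99


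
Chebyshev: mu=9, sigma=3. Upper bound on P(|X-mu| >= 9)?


k = 9/3 = 3
Chebyshev: P(|X-mu| >= k*sigma) <= 1/k^2 = 1/3^2 = 1/9

1/9


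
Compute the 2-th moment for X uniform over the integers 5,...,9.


E[X^2] = (1/5) * sum(x^2 for x=5..9)
= 255/5 = 51

51


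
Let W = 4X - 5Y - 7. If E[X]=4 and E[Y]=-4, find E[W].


E[4X - 5Y - 7] = 4*E[X] - 5*E[Y] - 7
= (4)*(4) + (-5)*(-4) + (-7)
= 16 + 20 - 7 = 29

29


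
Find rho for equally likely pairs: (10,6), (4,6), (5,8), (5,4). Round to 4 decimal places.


Cov(X,Y) = 0.0000, Var(X) = 5.5000, Var(Y) = 2.0000
rho = Cov/(sqrt(VarX)*sqrt(VarY)) = 0.0000

0.0000


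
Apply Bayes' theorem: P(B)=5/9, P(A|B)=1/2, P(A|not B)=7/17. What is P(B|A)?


P(A) = P(A|B)P(B) + P(A|B')P(B') = 1/2*5/9 + 7/17*4/9 = 47/102
P(B|A) = P(A|B)P(B)/P(A) = (5/18)/(47/102) = 85/141

85/141


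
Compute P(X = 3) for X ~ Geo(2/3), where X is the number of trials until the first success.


P(X=3) = (1-p)^2 * p = (1/3)^2 * 2/3
= 1/9 * 2/3 = 2/27

2/27


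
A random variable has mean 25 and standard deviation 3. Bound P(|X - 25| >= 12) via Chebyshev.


k = 12/3 = 4
Chebyshev: P(|X-mu| >= k*sigma) <= 1/k^2 = 1/4^2 = 1/16

1/16


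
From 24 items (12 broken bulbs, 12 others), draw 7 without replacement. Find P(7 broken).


P(X=7) = C(12,7)*C(12,0) / C(24,7)
= 792*1 / 346104
= 792/346104 = 1/437

1/437


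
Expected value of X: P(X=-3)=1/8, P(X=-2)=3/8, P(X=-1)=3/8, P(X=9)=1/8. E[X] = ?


E[X] = sum(x * P(x))
= -3*1/8 - 2*3/8 - 1*3/8 + 9*1/8
= -3/8

-3/8


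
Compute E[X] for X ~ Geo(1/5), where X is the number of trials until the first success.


For geometric (trials until first success), E[X] = 1/p = 1/(1/5) = 5

5


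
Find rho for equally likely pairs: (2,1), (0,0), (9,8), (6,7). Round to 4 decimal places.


Cov(X,Y) = 12.0000, Var(X) = 12.1875, Var(Y) = 12.5000
rho = Cov/(sqrt(VarX)*sqrt(VarY)) = 0.9722

0.9722


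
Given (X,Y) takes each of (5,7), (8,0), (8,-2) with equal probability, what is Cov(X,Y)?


E[X]=7, E[Y]=5/3, E[XY]=19/3
Cov(X,Y) = E[XY] - E[X]E[Y] = 19/3 - 7*5/3 = -16/3

-16/3


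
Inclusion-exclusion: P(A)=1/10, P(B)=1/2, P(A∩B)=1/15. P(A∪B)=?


P(A∪B) = P(A) + P(B) - P(A∩B)
= 1/10 + 1/2 - 1/15 = 8/15

8/15


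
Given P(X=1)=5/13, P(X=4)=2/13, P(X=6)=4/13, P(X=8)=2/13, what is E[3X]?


E[3X] = sum(g(x)*P(x))
= 3*5/13 + 12*2/13 + 18*4/13 + 24*2/13
= 159/13

159/13


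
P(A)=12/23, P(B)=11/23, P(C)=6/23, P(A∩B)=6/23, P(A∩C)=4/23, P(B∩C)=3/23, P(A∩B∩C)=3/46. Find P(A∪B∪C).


P(A∪B∪C) = P(A)+P(B)+P(C) - P(AB)-P(AC)-P(BC) + P(ABC)
= 12/23+11/23+6/23 - 6/23-4/23-3/23 + 3/46
= 35/46

35/46


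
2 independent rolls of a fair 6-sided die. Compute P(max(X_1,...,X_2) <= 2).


P(max <= 2) = P(all X_i <= 2) = (P(X_1 <= 2))^2
= (2/6)^2 = (1/3)^2 = 1/9

1/9


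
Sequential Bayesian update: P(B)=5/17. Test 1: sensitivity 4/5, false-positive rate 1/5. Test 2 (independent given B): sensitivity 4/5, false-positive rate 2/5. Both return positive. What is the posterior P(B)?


After test 1: P(+) = 4/5*5/17 + 1/5*12/17 = 32/85
P(B|+) = (4/17)/(32/85) = 5/8
After test 2 (use post1 as new prior): P(+) = 4/5*5/8 + 2/5*3/8 = 13/20
P(B|+,+) = (1/2)/(13/20) = 10/13

10/13


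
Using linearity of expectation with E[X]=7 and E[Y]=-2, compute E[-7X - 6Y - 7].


E[-7X - 6Y - 7] = -7*E[X] - 6*E[Y] - 7
= (-7)*(7) + (-6)*(-2) + (-7)
= -49 + 12 - 7 = -44

-44


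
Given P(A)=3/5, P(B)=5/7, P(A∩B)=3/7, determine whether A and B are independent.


P(A)*P(B) = 3/5*5/7 = 3/7
P(A∩B) = 3/7, which equals P(A)P(B), so independent

Yes, A and B are independent


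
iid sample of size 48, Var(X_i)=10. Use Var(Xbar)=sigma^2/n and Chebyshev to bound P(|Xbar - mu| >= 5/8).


Var(Xbar) = Var(X)/n = 10/48
Chebyshev: P(|Xbar-mu| >= 5/8) <= Var(Xbar)/(5/8)^2 = (5/24)/(25/64) = 8/15

8/15


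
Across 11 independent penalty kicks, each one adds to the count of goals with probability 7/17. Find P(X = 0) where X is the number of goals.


P(X=0) = C(11,0) * p^0 * (1-p)^11
= 1 * 1 * 100000000000/34271896307633
= 100000000000/34271896307633

100000000000/34271896307633


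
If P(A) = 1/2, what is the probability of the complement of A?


P(A') = 1 - P(A) = 1 - 1/2 = 1/2

1/2


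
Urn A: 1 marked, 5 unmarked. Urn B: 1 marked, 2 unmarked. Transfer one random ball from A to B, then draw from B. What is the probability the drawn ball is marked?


P(transfer marked) = 1/6; P(transfer unmarked) = 5/6
If marked transferred: Urn II has 2 marked of 4, so P(marked|marked moved) = 1/2
If unmarked transferred: Urn II has 1 marked of 4, so P(marked|unmarked moved) = 1/4
By total probability: P(marked) = 1/6*1/2 + 5/6*1/4 = 7/24

7/24


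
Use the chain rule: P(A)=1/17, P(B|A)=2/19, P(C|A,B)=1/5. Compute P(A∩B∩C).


P(A∩B∩C) = P(A) * P(B|A) * P(C|A∩B)
= 1/17 * 2/19 * 1/5
= 2/323 * 1/5 = 2/1615

2/1615


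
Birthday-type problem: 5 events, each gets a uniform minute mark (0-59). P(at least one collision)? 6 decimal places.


P(all different) = prod((60-i)/60 for i=0..4) = 0.842826
P(at least one match) = 1 - 0.842826 = 0.157174

0.157174


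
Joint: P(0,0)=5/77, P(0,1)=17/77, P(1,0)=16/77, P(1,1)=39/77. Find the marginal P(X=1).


P(X=1) = P(1,0)+P(1,1) = 16/77 + 39/77 = 55/77 = 5/7

5/7


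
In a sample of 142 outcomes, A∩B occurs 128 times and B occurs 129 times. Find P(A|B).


P(A|B) = P(A∩B)/P(B) = (128/142)/(129/142) = 128/129

128/129


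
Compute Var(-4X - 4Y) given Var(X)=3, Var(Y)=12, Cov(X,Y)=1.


Var(-4X - 4Y) = (-4)^2*Var(X) + (-4)^2*Var(Y) + 2*(-4)*(-4)*Cov(X,Y)
= 16*3 + 16*12 + 32*1
= 48 + 192 + 32 = 272

272


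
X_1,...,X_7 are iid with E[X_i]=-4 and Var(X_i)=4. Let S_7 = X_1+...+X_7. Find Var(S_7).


By independence, Var(S_n) = n*Var(X_1) = 7*4 = 28

28


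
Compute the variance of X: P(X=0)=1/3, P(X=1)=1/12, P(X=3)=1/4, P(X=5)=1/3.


E[X] = 5/2, E[X^2] = 32/3
Var(X) = E[X^2] - (E[X])^2 = 32/3 - (5/2)^2 = 53/12

53/12


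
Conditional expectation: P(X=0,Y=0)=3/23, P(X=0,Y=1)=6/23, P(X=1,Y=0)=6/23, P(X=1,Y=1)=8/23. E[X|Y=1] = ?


P(Y=1) = 14/23
E[X|Y=1] = (0*6 + 1*8)/14 = 8/14 = 4/7

4/7


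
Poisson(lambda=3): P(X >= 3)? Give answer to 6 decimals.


P(X>=3) = 1 - P(X<=2) = 1 - (e^(-3)*3^0/0! + e^(-3)*3^1/1! + e^(-3)*3^2/2!)
≈ 1 - (0.0497870684 + 0.1493612051 + 0.2240418077)
= 1 - 0.4231900812 = 0.5768099188
≈ 0.576810

0.576810


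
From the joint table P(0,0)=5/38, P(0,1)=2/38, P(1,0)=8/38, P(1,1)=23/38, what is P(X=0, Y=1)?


Read from table: P(X=0, Y=1) = 2/38 = 1/19

1/19


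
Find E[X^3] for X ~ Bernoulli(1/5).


For Bernoulli: X in {0,1}
E[X^3] = 0^3*(1-1/5) + 1^3*1/5 = 1/5

1/5


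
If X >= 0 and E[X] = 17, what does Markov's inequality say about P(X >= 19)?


Markov: P(X >= a) <= E[X]/a
P(X >= 19) <= 17/19

17/19


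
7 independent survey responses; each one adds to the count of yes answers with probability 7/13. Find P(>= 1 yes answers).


P(at least one) = 1 - P(none)
P(none) = (1 - 7/13)^7 = (6/13)^7 = 279936/62748517
P(at least one) = 1 - 279936/62748517 = 62468581/62748517

62468581/62748517


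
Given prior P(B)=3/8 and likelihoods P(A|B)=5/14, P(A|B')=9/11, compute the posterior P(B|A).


P(A) = P(A|B)P(B) + P(A|B')P(B') = 5/14*3/8 + 9/11*5/8 = 795/1232
P(B|A) = P(A|B)P(B)/P(A) = (15/112)/(795/1232) = 11/53

11/53


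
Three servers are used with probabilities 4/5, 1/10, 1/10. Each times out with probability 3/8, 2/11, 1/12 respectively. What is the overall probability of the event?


P(A) = P(A|B1)P(B1) + P(A|B2)P(B2) + P(A|B3)P(B3)
= 3/8*4/5 + 2/11*1/10 + 1/12*1/10
= 3/10 + 1/55 + 1/120 = 431/1320

431/1320


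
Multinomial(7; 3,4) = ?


7! = 5040
Denominator: 3!=6 * 4!=24
Coefficient = 5040 / 144 = 35

35


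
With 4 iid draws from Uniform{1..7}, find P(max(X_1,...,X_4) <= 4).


P(max <= 4) = P(all X_i <= 4) = (P(X_1 <= 4))^4
= (4/7)^4 = 256/2401

256/2401


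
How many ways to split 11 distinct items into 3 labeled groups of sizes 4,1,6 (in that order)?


11! = 39916800
Denominator: 4!=24 * 1!=1 * 6!=720
Coefficient = 39916800 / 17280 = 2310

2310


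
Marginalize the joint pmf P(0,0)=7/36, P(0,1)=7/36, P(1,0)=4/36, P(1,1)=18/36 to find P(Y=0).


P(Y=0) = P(0,0)+P(1,0) = 7/36 + 4/36 = 11/36

11/36


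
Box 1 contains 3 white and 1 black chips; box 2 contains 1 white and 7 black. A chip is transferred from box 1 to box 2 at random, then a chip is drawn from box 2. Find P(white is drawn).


P(transfer white) = 3/4; P(transfer black) = 1/4
If white transferred: Urn II has 2 white of 9, so P(white|white moved) = 2/9
If black transferred: Urn II has 1 white of 9, so P(white|black moved) = 1/9
By total probability: P(white) = 3/4*2/9 + 1/4*1/9 = 7/36

7/36


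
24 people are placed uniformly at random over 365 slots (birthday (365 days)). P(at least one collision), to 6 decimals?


P(all different) = prod((365-i)/365 for i=0..23) = 0.461656
P(at least one match) = 1 - 0.461656 = 0.538344

0.538344


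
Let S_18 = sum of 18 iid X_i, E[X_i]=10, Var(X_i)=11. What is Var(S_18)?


By independence, Var(S_n) = n*Var(X_1) = 18*11 = 198

198


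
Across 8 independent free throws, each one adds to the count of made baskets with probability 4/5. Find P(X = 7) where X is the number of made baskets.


P(X=7) = C(8,7) * p^7 * (1-p)^1
= 8 * 16384/78125 * 1/5
= 131072/390625

131072/390625


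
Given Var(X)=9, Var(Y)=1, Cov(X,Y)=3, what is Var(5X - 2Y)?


Var(5X - 2Y) = 5^2*Var(X) + (-2)^2*Var(Y) + 2*5*(-2)*Cov(X,Y)
= 25*9 + 4*1 - 20*3
= 225 + 4 - 60 = 169

169


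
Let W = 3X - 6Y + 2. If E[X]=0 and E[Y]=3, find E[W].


E[3X - 6Y + 2] = 3*E[X] - 6*E[Y] + 2
= (3)*(0) + (-6)*(3) + (2)
= 0 - 18 + 2 = -16

-16


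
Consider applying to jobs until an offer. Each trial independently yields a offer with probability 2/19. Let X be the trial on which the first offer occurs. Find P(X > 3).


P(X > 3) = P(first 3 trials all fail) = (1-p)^3 = (17/19)^3 = 4913/6859

4913/6859


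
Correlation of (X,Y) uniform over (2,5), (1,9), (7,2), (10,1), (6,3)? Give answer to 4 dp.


Cov(X,Y) = -8.6000, Var(X) = 10.9600, Var(Y) = 8.0000
rho = Cov/(sqrt(VarX)*sqrt(VarY)) = -0.9184

-0.9184


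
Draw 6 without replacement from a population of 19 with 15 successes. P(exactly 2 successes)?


P(X=2) = C(15,2)*C(4,4) / C(19,6)
= 105*1 / 27132
= 105/27132 = 5/1292

5/1292


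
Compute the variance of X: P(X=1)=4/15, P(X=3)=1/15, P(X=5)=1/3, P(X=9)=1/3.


E[X] = 77/15, E[X^2] = 181/5
Var(X) = E[X^2] - (E[X])^2 = 181/5 - (77/15)^2 = 2216/225

2216/225


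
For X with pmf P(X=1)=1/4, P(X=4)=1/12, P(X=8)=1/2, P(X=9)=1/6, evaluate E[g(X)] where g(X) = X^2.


E[X^2] = sum(g(x)*P(x))
= 1*1/4 + 16*1/12 + 64*1/2 + 81*1/6
= 565/12

565/12


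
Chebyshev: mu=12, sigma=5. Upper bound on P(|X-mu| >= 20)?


k = 20/5 = 4
Chebyshev: P(|X-mu| >= k*sigma) <= 1/k^2 = 1/4^2 = 1/16

1/16


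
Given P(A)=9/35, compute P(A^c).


P(A') = 1 - P(A) = 1 - 9/35 = 26/35

26/35


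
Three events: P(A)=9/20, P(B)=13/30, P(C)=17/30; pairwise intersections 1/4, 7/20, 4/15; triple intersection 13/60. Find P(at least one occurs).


P(A∪B∪C) = P(A)+P(B)+P(C) - P(AB)-P(AC)-P(BC) + P(ABC)
= 9/20+13/30+17/30 - 1/4-7/20-4/15 + 13/60
= 4/5

4/5


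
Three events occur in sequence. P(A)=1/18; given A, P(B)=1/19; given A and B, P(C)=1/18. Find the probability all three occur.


P(A∩B∩C) = P(A) * P(B|A) * P(C|A∩B)
= 1/18 * 1/19 * 1/18
= 1/342 * 1/18 = 1/6156

1/6156


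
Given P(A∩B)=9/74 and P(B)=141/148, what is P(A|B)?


P(A|B) = P(A∩B)/P(B) = (18/148)/(141/148) = 18/141 = 6/47

6/47


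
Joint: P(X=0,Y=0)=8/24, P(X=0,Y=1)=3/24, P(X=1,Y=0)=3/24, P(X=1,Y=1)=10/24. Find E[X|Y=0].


P(Y=0) = 11/24
E[X|Y=0] = (0*8 + 1*3)/11 = 3/11

3/11


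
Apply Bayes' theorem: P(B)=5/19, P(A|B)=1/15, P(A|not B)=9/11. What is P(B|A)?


P(A) = P(A|B)P(B) + P(A|B')P(B') = 1/15*5/19 + 9/11*14/19 = 389/627
P(B|A) = P(A|B)P(B)/P(A) = (1/57)/(389/627) = 11/389

11/389


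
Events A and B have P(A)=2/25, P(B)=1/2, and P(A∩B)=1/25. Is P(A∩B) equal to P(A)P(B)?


P(A)*P(B) = 2/25*1/2 = 1/25
P(A∩B) = 1/25, which equals P(A)P(B), so independent

Yes, A and B are independent


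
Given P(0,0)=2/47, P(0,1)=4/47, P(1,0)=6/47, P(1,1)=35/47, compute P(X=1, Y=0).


Read from table: P(X=1, Y=0) = 6/47

6/47


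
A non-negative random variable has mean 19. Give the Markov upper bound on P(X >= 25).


Markov: P(X >= a) <= E[X]/a
P(X >= 25) <= 19/25

19/25


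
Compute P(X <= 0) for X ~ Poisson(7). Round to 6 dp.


P(X<=0) = e^(-7)*7^0/0!
≈ 0.0009118820
≈ 0.000912

0.000912


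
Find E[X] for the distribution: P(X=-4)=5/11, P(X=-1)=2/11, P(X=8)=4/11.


E[X] = sum(x * P(x))
= -4*5/11 - 1*2/11 + 8*4/11
= 10/11

10/11


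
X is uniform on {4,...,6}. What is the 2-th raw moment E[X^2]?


E[X^2] = (1/3) * sum(x^2 for x=4..6)
= 77/3

77/3


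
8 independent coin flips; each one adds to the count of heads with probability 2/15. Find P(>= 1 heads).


P(at least one) = 1 - P(none)
P(none) = (1 - 2/15)^8 = (13/15)^8 = 815730721/2562890625
P(at least one) = 1 - 815730721/2562890625 = 1747159904/2562890625

1747159904/2562890625


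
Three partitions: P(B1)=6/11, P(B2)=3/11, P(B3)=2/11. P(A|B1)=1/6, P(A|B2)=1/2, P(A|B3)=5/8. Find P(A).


P(A) = P(A|B1)P(B1) + P(A|B2)P(B2) + P(A|B3)P(B3)
= 1/6*6/11 + 1/2*3/11 + 5/8*2/11
= 1/11 + 3/22 + 5/44 = 15/44

15/44


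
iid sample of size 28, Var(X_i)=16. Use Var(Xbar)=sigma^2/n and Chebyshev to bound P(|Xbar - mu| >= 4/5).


Var(Xbar) = Var(X)/n = 16/28
Chebyshev: P(|Xbar-mu| >= 4/5) <= Var(Xbar)/(4/5)^2 = (4/7)/(16/25) = 25/28

25/28
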